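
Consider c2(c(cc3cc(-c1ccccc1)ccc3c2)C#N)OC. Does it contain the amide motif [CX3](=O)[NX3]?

No

The pattern [CX3](=O)[NX3] describes a carbonyl carbon bonded to a trivalent nitrogen — an amide.
The closest candidate here is a nitrile (-C#N), but the nitrile N is NX1 (triple-bonded), not NX3. No other fragment satisfies the full query, so there is no match.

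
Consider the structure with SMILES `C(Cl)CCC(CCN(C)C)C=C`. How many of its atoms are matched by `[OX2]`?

0

The query [OX2] means: aliphatic oxygen with two total connections — ether, hydroxyl, or ester single-bond O.
Check the 12 heavy atoms by environment: 8× C (X4) → no; 2× C (X3) → no; 1× N (X3) → no; 1× Cl (X1) → no.
No environment satisfies the query, so 0 matching atoms.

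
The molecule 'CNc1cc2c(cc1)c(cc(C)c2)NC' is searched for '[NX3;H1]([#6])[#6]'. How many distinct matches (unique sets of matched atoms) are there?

2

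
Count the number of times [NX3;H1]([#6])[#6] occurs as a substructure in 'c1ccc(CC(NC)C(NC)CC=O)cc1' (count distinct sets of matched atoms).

[NX3;H1]([#6])[#6] is the SMARTS for a secondary amine: a trivalent nitrogen with one H, bonded to two carbons.
The molecule carries 2 separate instances of an N-methylamino group (-NHCH3) meeting every constraint; each maps to a distinct set of atoms, giving 2 matches.

2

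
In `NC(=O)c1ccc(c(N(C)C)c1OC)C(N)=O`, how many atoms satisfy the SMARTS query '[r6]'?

6

The query [r6] means: r6 matches atoms in a six-membered ring.
Check the 17 heavy atoms by environment: 6× c (aromatic, in 6-ring) → match; 5× C (acyclic) → no; 3× O (acyclic) → no; 3× N (acyclic) → no.
That gives 6 matching atoms.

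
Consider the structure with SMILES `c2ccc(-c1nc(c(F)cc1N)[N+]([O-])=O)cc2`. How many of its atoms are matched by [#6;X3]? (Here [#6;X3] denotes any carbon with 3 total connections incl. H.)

11

The query [#6;X3] means: any carbon (aromatic or not) with three total connections.
Check the 17 heavy atoms by environment: 1× n (aromatic, X2) → no; 11× c (aromatic, X3) → match; 1× N (charge +1, X3) → no; 1× O (charge -1, X1) → no; 1× O (X1) → no; 1× N (X3) → no; 1× F (X1) → no.
That gives 11 matching atoms.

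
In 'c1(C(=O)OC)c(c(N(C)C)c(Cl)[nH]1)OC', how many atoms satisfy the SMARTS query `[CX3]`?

1

Check the 15 heavy atoms by environment: 1× n (aromatic, X3) → no; 4× c (aromatic, X3) → no; 1× Cl (X1) → no; 2× O (X2) → no; 4× C (X4) → no; 1× C (X3) → match; 1× O (X1) → no; 1× N (X3) → no.
That gives 1 matching atom.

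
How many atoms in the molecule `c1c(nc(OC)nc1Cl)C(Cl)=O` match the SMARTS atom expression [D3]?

Check the 12 heavy atoms by environment: 2× n (aromatic, D2) → no; 3× c (aromatic, D3) → match; 1× c (aromatic, D2) → no; 1× O (D2) → no; 1× C (D1) → no; 1× C (D3) → match; 1× O (D1) → no; 2× Cl (D1) → no.
Summing the matching environments: 3 + 1 = 4 matching atoms.

4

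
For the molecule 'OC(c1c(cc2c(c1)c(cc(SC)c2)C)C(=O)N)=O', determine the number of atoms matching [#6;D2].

Check the 19 heavy atoms by environment: 6× c (aromatic, D3) → no; 4× c (aromatic, D2) → match; 2× C (D3) → no; 3× O (D1) → no; 2× C (D1) → no; 1× S (D2) → no; 1× N (D1) → no.
That gives 4 matching atoms.

4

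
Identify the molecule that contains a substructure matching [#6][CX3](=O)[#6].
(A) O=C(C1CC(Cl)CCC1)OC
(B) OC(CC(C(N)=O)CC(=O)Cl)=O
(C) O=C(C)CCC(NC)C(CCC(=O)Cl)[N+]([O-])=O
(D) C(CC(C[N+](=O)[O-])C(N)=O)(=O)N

C

[#6][CX3](=O)[#6] describes a carbonyl carbon (no H) flanked by two carbons (a ketone).
(A) has a methyl-ester group (-C(=O)OCH3) but one neighbour of the carbonyl carbon is O, not C.
(B) has a carboxylic acid group (-C(=O)OH) but one neighbour of the carbonyl carbon is O, not C.
(C) contains an acetyl/ketone group (-C(=O)CH3), which satisfies every atom and bond constraint.
(D) has a primary amide (-C(=O)NH2) but one neighbour of the carbonyl carbon is N, not C.
So the answer is (C).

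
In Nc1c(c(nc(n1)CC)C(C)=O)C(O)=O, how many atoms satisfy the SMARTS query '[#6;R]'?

Check the 15 heavy atoms by environment: 2× n (aromatic, in 6-ring) → no; 4× c (aromatic, in 6-ring) → match; 5× C (acyclic) → no; 3× O (acyclic) → no; 1× N (acyclic) → no.
That gives 4 matching atoms.

4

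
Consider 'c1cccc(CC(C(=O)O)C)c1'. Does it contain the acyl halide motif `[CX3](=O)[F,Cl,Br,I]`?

The pattern [CX3](=O)[F,Cl,Br,I] describes a carbonyl carbon bonded to a halogen — an acyl halide.
The closest candidate here is a carboxylic acid group (-C(=O)OH), but the carbonyl is bonded to -OH, not to a halogen. No other fragment satisfies the full query, so there is no match.

No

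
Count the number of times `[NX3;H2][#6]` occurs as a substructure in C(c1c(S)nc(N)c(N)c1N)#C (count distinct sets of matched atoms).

3

[NX3;H2][#6] is the SMARTS for a primary amine: a trivalent nitrogen with two H attached to carbon.
The molecule carries 3 separate instances of a primary amino group (-NH2) meeting every constraint; each maps to a distinct set of atoms, giving 3 matches.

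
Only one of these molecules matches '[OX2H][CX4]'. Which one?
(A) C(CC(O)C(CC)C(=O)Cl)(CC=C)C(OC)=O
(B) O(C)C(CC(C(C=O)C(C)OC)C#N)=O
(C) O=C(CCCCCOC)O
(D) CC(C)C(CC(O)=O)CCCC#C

A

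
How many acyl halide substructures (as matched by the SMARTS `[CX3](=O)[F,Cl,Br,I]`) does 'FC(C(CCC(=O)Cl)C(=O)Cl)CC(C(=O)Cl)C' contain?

[CX3](=O)[F,Cl,Br,I] is the SMARTS for an acyl halide: a carbonyl carbon bonded to a halogen.
The molecule carries 3 separate instances of an acyl chloride (-C(=O)Cl) meeting every constraint; each maps to a distinct set of atoms, giving 3 matches.

3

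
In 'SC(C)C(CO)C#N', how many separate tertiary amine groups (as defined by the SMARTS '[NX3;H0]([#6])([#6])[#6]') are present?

[NX3;H0]([#6])([#6])[#6] is the SMARTS for a tertiary amine: a trivalent nitrogen with no H, bonded to three carbons.
No fragment in the molecule satisfies every constraint, giving 0 matches.

0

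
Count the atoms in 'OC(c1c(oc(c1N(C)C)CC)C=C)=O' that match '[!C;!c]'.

Check the 15 heavy atoms by environment: 1× o (aromatic) → match; 4× c (aromatic) → no; 1× N → match; 7× C → no; 2× O → match.
Summing the matching environments: 1 + 1 + 2 = 4 matching atoms.

4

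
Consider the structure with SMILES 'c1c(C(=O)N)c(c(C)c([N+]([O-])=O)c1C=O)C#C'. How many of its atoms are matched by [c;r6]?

6

The query [c;r6] means: aromatic carbon that belongs to a six-membered ring.
Check the 17 heavy atoms by environment: 6× c (aromatic, in 6-ring) → match; 5× C (acyclic) → no; 3× O (acyclic) → no; 1× N (acyclic) → no; 1× N (charge +1, acyclic) → no; 1× O (charge -1, acyclic) → no.
That gives 6 matching atoms.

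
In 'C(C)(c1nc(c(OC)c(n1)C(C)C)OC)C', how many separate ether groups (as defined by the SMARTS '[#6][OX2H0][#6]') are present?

[#6][OX2H0][#6] is the SMARTS for an ether: an aliphatic oxygen bridging two carbons with no H on the oxygen.
The molecule carries 2 separate instances of a methoxy ether (-OCH3) meeting every constraint; each maps to a distinct set of atoms, giving 2 matches.

2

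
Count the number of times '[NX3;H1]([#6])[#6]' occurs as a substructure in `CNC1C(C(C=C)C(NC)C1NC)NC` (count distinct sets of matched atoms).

4

[NX3;H1]([#6])[#6] is the SMARTS for a secondary amine: a trivalent nitrogen with one H, bonded to two carbons.
The molecule carries 4 separate instances of an N-methylamino group (-NHCH3) meeting every constraint; each maps to a distinct set of atoms, giving 4 matches.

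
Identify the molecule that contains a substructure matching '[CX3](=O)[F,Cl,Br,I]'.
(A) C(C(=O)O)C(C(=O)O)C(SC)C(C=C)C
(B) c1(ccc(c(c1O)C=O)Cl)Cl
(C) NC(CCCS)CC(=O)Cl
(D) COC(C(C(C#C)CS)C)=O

[CX3](=O)[F,Cl,Br,I] describes a carbonyl carbon bonded to a halogen (an acyl halide).
(A) has a carboxylic acid group (-C(=O)OH) but the carbonyl is bonded to -OH, not to a halogen.
(B) has a chloro substituent but the Cl is not on a carbonyl carbon.
(C) contains an acyl chloride (-C(=O)Cl), which satisfies every atom and bond constraint.
(D) has a methyl-ester group (-C(=O)OCH3) but the carbonyl is bonded to -O-C, not to a halogen.
So the answer is (C).

C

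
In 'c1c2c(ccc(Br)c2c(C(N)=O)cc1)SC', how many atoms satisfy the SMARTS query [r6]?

The query [r6] means: r6 matches atoms in a six-membered ring.
Check the 16 heavy atoms by environment: 10× c (aromatic, in 6-ring) → match; 1× Br (acyclic) → no; 1× S (acyclic) → no; 2× C (acyclic) → no; 1× O (acyclic) → no; 1× N (acyclic) → no.
That gives 10 matching atoms.

10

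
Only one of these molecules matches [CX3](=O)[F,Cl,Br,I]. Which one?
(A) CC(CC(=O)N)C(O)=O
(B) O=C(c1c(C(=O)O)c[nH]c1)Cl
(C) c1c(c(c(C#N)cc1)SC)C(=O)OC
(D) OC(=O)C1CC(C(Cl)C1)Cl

[CX3](=O)[F,Cl,Br,I] describes a carbonyl carbon bonded to a halogen (an acyl halide).
(A) has a carboxylic acid group (-C(=O)OH) but the carbonyl is bonded to -OH, not to a halogen.
(B) contains an acyl chloride (-C(=O)Cl), which satisfies every atom and bond constraint.
(C) has a methyl-ester group (-C(=O)OCH3) but the carbonyl is bonded to -O-C, not to a halogen.
(D) has a chloro substituent but the Cl is not on a carbonyl carbon.
So the answer is (B).

B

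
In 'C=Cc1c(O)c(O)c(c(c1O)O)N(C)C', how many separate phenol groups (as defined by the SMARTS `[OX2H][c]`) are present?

4

[OX2H][c] is the SMARTS for a phenol: a hydroxyl oxygen attached to an aromatic carbon.
The molecule carries 4 separate instances of a hydroxyl group (-OH) meeting every constraint; each maps to a distinct set of atoms, giving 4 matches.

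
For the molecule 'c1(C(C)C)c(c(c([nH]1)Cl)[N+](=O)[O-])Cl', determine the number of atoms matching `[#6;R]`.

The query [#6;R] means: carbon that is part of a ring.
Check the 13 heavy atoms by environment: 1× n (aromatic, in 5-ring) → no; 4× c (aromatic, in 5-ring) → match; 1× N (charge +1, acyclic) → no; 1× O (charge -1, acyclic) → no; 1× O (acyclic) → no; 2× Cl (acyclic) → no; 3× C (acyclic) → no.
That gives 4 matching atoms.

4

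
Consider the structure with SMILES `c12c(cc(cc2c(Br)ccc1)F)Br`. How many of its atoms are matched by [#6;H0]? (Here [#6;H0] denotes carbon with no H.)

5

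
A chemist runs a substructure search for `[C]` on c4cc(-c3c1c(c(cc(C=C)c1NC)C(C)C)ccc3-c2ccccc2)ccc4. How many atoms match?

6

The query [C] means: uppercase C matches aliphatic (non-aromatic) carbon only.
Check the 29 heavy atoms by environment: 22× c (aromatic) → no; 1× N → no; 6× C → match.
That gives 6 matching atoms.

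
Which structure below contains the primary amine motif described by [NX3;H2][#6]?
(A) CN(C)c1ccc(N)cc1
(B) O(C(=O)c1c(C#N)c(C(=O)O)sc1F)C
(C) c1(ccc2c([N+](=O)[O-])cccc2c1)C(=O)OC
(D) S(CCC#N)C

A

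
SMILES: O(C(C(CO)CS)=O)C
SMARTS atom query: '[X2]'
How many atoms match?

The query [X2] means: any atom with exactly two total connections (bonds + H).
Check the 9 heavy atoms by environment: 4× C (X4) → no; 1× S (X2) → match; 1× C (X3) → no; 1× O (X1) → no; 2× O (X2) → match.
Summing the matching environments: 1 + 2 = 3 matching atoms.

3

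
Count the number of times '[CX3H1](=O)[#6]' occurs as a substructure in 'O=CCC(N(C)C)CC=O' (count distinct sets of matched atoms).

2

[CX3H1](=O)[#6] is the SMARTS for an aldehyde: an sp2 carbon with one H, double-bonded to O and single-bonded to carbon.
The molecule carries 2 separate instances of an aldehyde (-CHO) meeting every constraint; each maps to a distinct set of atoms, giving 2 matches.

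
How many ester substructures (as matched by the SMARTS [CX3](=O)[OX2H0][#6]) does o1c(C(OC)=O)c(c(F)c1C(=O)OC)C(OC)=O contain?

3

[CX3](=O)[OX2H0][#6] is the SMARTS for an ester: a carbonyl carbon bonded to an oxygen that is itself bonded to carbon (no H on that O).
The molecule carries 3 separate instances of a methyl-ester group (-C(=O)OCH3) meeting every constraint; each maps to a distinct set of atoms, giving 3 matches.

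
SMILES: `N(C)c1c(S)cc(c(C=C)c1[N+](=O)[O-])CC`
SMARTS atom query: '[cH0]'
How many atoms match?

5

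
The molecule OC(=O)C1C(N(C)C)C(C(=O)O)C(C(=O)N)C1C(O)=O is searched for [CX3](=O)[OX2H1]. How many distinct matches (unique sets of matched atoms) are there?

3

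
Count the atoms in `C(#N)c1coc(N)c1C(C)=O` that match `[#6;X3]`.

5

The query [#6;X3] means: any carbon (aromatic or not) with three total connections.
Check the 11 heavy atoms by environment: 1× o (aromatic, X2) → no; 4× c (aromatic, X3) → match; 1× C (X2) → no; 1× N (X1) → no; 1× C (X3) → match; 1× O (X1) → no; 1× C (X4) → no; 1× N (X3) → no.
Summing the matching environments: 4 + 1 = 5 matching atoms.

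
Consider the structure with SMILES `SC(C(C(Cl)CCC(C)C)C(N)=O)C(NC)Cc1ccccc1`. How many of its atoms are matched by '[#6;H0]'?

Check the 23 heavy atoms by environment: 3× C (H2) → no; 5× C (H1) → no; 1× Cl (H0) → no; 1× c (aromatic, H0) → match; 5× c (aromatic, H1) → no; 1× S (H1) → no; 1× N (H1) → no; 3× C (H3) → no; 1× C (H0) → match; 1× O (H0) → no; 1× N (H2) → no.
Summing the matching environments: 1 + 1 = 2 matching atoms.

2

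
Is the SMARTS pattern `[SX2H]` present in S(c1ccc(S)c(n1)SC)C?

Yes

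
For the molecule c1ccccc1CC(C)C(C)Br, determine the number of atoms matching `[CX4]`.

The query [CX4] means: C with X4: aliphatic carbon with exactly 4 total connections (bonds + H).
Check the 12 heavy atoms by environment: 5× C (X4) → match; 6× c (aromatic, X3) → no; 1× Br (X1) → no.
That gives 5 matching atoms.

5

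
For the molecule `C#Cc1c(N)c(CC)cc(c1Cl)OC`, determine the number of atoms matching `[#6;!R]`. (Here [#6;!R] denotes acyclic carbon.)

5

The query [#6;!R] means: carbon not in any ring.
Check the 14 heavy atoms by environment: 6× c (aromatic, in 6-ring) → no; 1× N (acyclic) → no; 5× C (acyclic) → match; 1× Cl (acyclic) → no; 1× O (acyclic) → no.
That gives 5 matching atoms.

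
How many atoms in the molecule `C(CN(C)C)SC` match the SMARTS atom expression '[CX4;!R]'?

Check the 7 heavy atoms by environment: 5× C (X4, acyclic) → match; 1× S (X2, acyclic) → no; 1× N (X3, acyclic) → no.
That gives 5 matching atoms.

5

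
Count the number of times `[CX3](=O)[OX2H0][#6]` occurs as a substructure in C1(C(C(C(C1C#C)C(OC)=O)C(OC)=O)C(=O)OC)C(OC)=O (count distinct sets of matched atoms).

[CX3](=O)[OX2H0][#6] is the SMARTS for an ester: a carbonyl carbon bonded to an oxygen that is itself bonded to carbon (no H on that O).
The molecule carries 4 separate instances of a methyl-ester group (-C(=O)OCH3) meeting every constraint; each maps to a distinct set of atoms, giving 4 matches.

4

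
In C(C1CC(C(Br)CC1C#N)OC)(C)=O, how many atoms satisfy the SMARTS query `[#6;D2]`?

The query [#6;D2] means: any carbon bonded to exactly two heavy atoms.
Check the 14 heavy atoms by environment: 5× C (D3) → no; 3× C (D2) → match; 1× O (D1) → no; 2× C (D1) → no; 1× O (D2) → no; 1× Br (D1) → no; 1× N (D1) → no.
That gives 3 matching atoms.

3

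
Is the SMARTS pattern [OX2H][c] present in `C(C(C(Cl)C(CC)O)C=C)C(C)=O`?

No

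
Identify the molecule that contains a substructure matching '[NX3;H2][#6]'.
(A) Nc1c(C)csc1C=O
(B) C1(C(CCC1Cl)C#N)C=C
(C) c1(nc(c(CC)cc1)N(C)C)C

A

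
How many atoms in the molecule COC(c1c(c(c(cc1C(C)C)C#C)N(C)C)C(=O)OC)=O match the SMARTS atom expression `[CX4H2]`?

0

The query [CX4H2] means: sp3 carbon (X4) with exactly two hydrogens.
Check the 22 heavy atoms by environment: 5× c (aromatic, H0, X3) → no; 1× c (aromatic, H1, X3) → no; 1× C (H1, X4) → no; 6× C (H3, X4) → no; 2× C (H0, X3) → no; 2× O (H0, X1) → no; 2× O (H0, X2) → no; 1× N (H0, X3) → no; 1× C (H0, X2) → no; 1× C (H1, X2) → no.
No environment satisfies the query, so 0 matching atoms.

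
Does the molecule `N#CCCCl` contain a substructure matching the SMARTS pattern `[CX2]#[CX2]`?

The pattern [CX2]#[CX2] describes a carbon-carbon triple bond — an alkyne.
The closest candidate here is a nitrile (-C#N), but the triple bond is C#N, not C#C. No other fragment satisfies the full query, so there is no match.

No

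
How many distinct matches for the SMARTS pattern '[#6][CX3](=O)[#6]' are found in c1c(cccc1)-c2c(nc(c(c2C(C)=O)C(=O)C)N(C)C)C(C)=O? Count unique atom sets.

3

[#6][CX3](=O)[#6] is the SMARTS for a ketone: a carbonyl carbon (no H) flanked by two carbons.
The molecule carries 3 separate instances of an acetyl/ketone group (-C(=O)CH3) meeting every constraint; each maps to a distinct set of atoms, giving 3 matches.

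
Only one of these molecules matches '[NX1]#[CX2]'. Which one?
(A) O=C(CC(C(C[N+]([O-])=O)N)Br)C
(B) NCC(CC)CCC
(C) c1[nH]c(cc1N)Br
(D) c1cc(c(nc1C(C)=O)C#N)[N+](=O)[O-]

[NX1]#[CX2] describes a nitrogen triple-bonded to a two-connected carbon (a nitrile).
(A) has a primary amino group (-NH2) but the nitrogen is NX3 (three connections), not NX1 triple-bonded.
(B) has a primary amino group (-NH2) but the nitrogen is NX3 (three connections), not NX1 triple-bonded.
(C) has a primary amino group (-NH2) but the nitrogen is NX3 (three connections), not NX1 triple-bonded.
(D) contains a nitrile (-C#N), which satisfies every atom and bond constraint.
So the answer is (D).

D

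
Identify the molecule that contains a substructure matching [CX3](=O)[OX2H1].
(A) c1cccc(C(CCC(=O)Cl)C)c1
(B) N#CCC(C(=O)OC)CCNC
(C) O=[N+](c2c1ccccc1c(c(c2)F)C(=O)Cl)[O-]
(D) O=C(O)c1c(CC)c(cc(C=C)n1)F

D

[CX3](=O)[OX2H1] describes an sp2 carbon double-bonded to O and single-bonded to an -OH oxygen (a carboxylic acid).
(A) has an acyl chloride (-C(=O)Cl) but the carbonyl is bonded to Cl, not to an -OH oxygen.
(B) has a methyl-ester group (-C(=O)OCH3) but the singly-bonded O has no H (OX2H0, not OX2H1).
(C) has an acyl chloride (-C(=O)Cl) but the carbonyl is bonded to Cl, not to an -OH oxygen.
(D) contains a carboxylic acid group (-C(=O)OH), which satisfies every atom and bond constraint.
So the answer is (D).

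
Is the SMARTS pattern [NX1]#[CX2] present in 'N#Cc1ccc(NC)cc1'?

Yes

The pattern [NX1]#[CX2] describes a nitrogen triple-bonded to a two-connected carbon — a nitrile.
The molecule carries a nitrile (-C#N), whose atoms satisfy every constraint of the query, so the pattern matches.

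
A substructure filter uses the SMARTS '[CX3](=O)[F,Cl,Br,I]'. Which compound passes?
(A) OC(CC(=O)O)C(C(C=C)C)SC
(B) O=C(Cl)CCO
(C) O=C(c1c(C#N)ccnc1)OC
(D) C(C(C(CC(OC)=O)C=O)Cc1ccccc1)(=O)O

B

[CX3](=O)[F,Cl,Br,I] describes a carbonyl carbon bonded to a halogen (an acyl halide).
(A) has a carboxylic acid group (-C(=O)OH) but the carbonyl is bonded to -OH, not to a halogen.
(B) contains an acyl chloride (-C(=O)Cl), which satisfies every atom and bond constraint.
(C) has a methyl-ester group (-C(=O)OCH3) but the carbonyl is bonded to -O-C, not to a halogen.
(D) has a carboxylic acid group (-C(=O)OH) but the carbonyl is bonded to -OH, not to a halogen.
So the answer is (B).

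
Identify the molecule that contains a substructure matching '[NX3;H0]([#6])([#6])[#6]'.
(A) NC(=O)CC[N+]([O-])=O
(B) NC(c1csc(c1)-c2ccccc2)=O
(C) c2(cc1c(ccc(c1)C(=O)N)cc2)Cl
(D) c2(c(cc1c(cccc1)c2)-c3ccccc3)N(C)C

D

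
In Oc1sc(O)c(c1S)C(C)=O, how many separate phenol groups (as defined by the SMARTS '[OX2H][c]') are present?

2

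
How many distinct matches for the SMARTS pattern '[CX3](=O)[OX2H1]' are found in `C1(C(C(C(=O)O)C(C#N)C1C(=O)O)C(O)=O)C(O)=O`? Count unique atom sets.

4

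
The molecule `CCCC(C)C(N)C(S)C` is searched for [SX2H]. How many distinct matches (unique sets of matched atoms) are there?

1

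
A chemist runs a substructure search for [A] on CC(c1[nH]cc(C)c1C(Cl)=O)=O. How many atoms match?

7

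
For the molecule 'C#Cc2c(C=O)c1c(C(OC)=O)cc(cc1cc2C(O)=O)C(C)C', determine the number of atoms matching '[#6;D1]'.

4

Check the 24 heavy atoms by environment: 7× c (aromatic, D3) → no; 3× c (aromatic, D2) → no; 2× C (D2) → no; 4× O (D1) → no; 3× C (D3) → no; 4× C (D1) → match; 1× O (D2) → no.
That gives 4 matching atoms.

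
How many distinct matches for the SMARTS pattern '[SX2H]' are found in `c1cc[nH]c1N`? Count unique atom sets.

[SX2H] is the SMARTS for a thiol: an aliphatic sulfur with two connections, one being H.
No fragment in the molecule satisfies every constraint, giving 0 matches.

0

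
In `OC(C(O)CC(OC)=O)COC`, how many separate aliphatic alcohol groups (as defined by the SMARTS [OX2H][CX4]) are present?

[OX2H][CX4] is the SMARTS for an aliphatic alcohol: a hydroxyl oxygen bound to an sp3 (X4) carbon.
The molecule carries 2 separate instances of a hydroxyl group (-OH) meeting every constraint; each maps to a distinct set of atoms, giving 2 matches.

2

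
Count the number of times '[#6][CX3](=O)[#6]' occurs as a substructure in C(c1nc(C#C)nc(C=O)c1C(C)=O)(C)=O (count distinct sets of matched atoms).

[#6][CX3](=O)[#6] is the SMARTS for a ketone: a carbonyl carbon (no H) flanked by two carbons.
The molecule carries 2 separate instances of an acetyl/ketone group (-C(=O)CH3) meeting every constraint; each maps to a distinct set of atoms, giving 2 matches.

2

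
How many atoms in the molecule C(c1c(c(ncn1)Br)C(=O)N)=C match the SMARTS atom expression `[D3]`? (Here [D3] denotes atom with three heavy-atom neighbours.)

The query [D3] means: atom with exactly three heavy-atom neighbours.
Check the 12 heavy atoms by environment: 2× n (aromatic, D2) → no; 1× c (aromatic, D2) → no; 3× c (aromatic, D3) → match; 1× Br (D1) → no; 1× C (D3) → match; 1× O (D1) → no; 1× N (D1) → no; 1× C (D2) → no; 1× C (D1) → no.
Summing the matching environments: 3 + 1 = 4 matching atoms.

4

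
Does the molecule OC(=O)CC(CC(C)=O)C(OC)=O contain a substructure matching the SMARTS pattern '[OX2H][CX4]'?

The pattern [OX2H][CX4] describes a hydroxyl oxygen bound to an sp3 (X4) carbon — an aliphatic alcohol.
The closest candidate here is a carboxylic acid group (-C(=O)OH), but the -OH is on a CX3 carbonyl carbon, not a CX4 carbon. No other fragment satisfies the full query, so there is no match.

No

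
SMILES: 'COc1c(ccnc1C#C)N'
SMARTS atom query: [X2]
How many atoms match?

4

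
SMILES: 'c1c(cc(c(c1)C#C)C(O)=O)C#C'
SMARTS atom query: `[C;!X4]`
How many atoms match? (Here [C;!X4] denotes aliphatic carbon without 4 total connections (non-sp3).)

5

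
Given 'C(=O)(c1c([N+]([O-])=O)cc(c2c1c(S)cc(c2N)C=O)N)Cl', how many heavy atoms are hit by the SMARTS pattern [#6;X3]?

12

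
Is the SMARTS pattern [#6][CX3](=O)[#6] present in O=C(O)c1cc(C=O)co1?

The pattern [#6][CX3](=O)[#6] describes a carbonyl carbon (no H) flanked by two carbons — a ketone.
The closest candidate here is a carboxylic acid group (-C(=O)OH), but one neighbour of the carbonyl carbon is O, not C. No other fragment satisfies the full query, so there is no match.

No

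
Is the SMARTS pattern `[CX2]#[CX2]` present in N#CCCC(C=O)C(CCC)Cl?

No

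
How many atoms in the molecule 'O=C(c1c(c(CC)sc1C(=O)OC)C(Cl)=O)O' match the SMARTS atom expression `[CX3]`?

3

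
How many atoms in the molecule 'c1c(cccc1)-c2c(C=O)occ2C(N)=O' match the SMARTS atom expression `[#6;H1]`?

7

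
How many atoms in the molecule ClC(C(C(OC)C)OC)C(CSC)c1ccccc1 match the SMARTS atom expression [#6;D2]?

Check the 19 heavy atoms by environment: 4× C (D1) → no; 4× C (D3) → no; 1× C (D2) → match; 1× c (aromatic, D3) → no; 5× c (aromatic, D2) → match; 2× O (D2) → no; 1× S (D2) → no; 1× Cl (D1) → no.
Summing the matching environments: 1 + 5 = 6 matching atoms.

6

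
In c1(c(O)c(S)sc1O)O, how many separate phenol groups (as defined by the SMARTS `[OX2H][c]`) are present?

3

[OX2H][c] is the SMARTS for a phenol: a hydroxyl oxygen attached to an aromatic carbon.
The molecule carries 3 separate instances of a hydroxyl group (-OH) meeting every constraint; each maps to a distinct set of atoms, giving 3 matches.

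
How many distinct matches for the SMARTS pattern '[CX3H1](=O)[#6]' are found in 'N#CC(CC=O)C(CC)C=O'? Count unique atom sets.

[CX3H1](=O)[#6] is the SMARTS for an aldehyde: an sp2 carbon with one H, double-bonded to O and single-bonded to carbon.
The molecule carries 2 separate instances of an aldehyde (-CHO) meeting every constraint; each maps to a distinct set of atoms, giving 2 matches.

2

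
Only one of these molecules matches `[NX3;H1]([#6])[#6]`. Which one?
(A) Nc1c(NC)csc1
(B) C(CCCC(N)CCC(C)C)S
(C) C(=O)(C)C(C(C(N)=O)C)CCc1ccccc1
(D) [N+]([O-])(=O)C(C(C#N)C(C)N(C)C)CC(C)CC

[NX3;H1]([#6])[#6] describes a trivalent nitrogen with one H, bonded to two carbons (a secondary amine).
(A) contains an N-methylamino group (-NHCH3), which satisfies every atom and bond constraint.
(B) has a primary amino group (-NH2) but the nitrogen has H2 and only one carbon neighbour.
(C) has a primary amide (-C(=O)NH2) but the -C(=O)NH2 nitrogen has H2, not H1.
(D) has a dimethylamino group (-N(CH3)2) but the nitrogen has H0, not H1.
So the answer is (A).

A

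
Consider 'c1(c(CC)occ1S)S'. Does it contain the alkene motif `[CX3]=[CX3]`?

No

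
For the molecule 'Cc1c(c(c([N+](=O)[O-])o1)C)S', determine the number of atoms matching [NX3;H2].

0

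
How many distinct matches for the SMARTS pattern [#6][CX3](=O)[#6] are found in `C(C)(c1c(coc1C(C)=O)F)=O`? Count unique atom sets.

[#6][CX3](=O)[#6] is the SMARTS for a ketone: a carbonyl carbon (no H) flanked by two carbons.
The molecule carries 2 separate instances of an acetyl/ketone group (-C(=O)CH3) meeting every constraint; each maps to a distinct set of atoms, giving 2 matches.

2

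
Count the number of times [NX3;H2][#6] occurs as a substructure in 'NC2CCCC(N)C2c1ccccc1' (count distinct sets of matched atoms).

2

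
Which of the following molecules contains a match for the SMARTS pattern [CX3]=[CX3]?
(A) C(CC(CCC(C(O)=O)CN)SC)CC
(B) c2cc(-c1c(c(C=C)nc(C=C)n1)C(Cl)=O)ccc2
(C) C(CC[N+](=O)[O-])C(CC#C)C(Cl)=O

B

[CX3]=[CX3] describes a non-aromatic C=C double bond between two sp2 carbons (an alkene).
(A) has an ethyl group (-CH2CH3) but its C-C bond is a single bond between CX4 carbons, not CX3=CX3.
(B) contains a vinyl group (-CH=CH2), which satisfies every atom and bond constraint.
(C) has an ethynyl group (-C#CH) but the C-C bond is a triple bond, not a double bond.
So the answer is (B).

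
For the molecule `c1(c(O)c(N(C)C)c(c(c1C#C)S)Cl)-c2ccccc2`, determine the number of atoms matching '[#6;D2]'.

The query [#6;D2] means: any carbon bonded to exactly two heavy atoms.
Check the 20 heavy atoms by environment: 7× c (aromatic, D3) → no; 5× c (aromatic, D2) → match; 1× Cl (D1) → no; 1× C (D2) → match; 3× C (D1) → no; 1× O (D1) → no; 1× N (D3) → no; 1× S (D1) → no.
Summing the matching environments: 5 + 1 = 6 matching atoms.

6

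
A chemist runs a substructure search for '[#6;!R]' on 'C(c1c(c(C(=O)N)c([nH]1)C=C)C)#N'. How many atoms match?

Check the 13 heavy atoms by environment: 1× n (aromatic, in 5-ring) → no; 4× c (aromatic, in 5-ring) → no; 5× C (acyclic) → match; 1× O (acyclic) → no; 2× N (acyclic) → no.
That gives 5 matching atoms.

5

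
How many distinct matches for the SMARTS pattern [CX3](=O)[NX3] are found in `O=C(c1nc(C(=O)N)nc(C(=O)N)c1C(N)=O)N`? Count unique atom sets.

4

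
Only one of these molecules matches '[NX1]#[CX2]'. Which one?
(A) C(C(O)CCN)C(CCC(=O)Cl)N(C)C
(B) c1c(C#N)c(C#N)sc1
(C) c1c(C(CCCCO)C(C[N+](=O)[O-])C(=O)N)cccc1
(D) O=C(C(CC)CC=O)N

B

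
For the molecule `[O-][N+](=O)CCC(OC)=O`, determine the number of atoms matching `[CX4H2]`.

The query [CX4H2] means: sp3 carbon (X4) with exactly two hydrogens.
Check the 9 heavy atoms by environment: 2× C (H2, X4) → match; 1× C (H0, X3) → no; 2× O (H0, X1) → no; 1× O (H0, X2) → no; 1× C (H3, X4) → no; 1× N (charge +1, H0, X3) → no; 1× O (charge -1, H0, X1) → no.
That gives 2 matching atoms.

2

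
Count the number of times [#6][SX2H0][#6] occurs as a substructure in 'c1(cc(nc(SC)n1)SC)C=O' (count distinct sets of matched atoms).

[#6][SX2H0][#6] is the SMARTS for a thioether: an aliphatic sulfur bridging two carbons with no H on the sulfur.
The molecule carries 2 separate instances of a methylthio ether (-SCH3) meeting every constraint; each maps to a distinct set of atoms, giving 2 matches.

2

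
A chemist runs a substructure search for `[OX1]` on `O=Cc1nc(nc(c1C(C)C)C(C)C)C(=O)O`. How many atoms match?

The query [OX1] means: aliphatic oxygen with one total connection — typically a carbonyl =O or an oxide.
Check the 17 heavy atoms by environment: 2× n (aromatic, X2) → no; 4× c (aromatic, X3) → no; 2× C (X3) → no; 2× O (X1) → match; 1× O (X2) → no; 6× C (X4) → no.
That gives 2 matching atoms.

2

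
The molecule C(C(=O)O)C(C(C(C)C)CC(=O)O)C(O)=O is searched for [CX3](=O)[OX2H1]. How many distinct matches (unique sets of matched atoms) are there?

3

[CX3](=O)[OX2H1] is the SMARTS for a carboxylic acid: an sp2 carbon double-bonded to O and single-bonded to an -OH oxygen.
The molecule carries 3 separate instances of a carboxylic acid group (-C(=O)OH) meeting every constraint; each maps to a distinct set of atoms, giving 3 matches.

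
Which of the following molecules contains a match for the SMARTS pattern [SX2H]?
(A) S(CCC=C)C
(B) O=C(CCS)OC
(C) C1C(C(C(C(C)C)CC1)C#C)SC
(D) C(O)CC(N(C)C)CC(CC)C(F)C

[SX2H] describes an aliphatic sulfur with two connections, one being H (a thiol).
(A) has a methylthio ether (-SCH3) but the sulfur has H0 (bonded to two carbons), not H1.
(B) contains a thiol (-SH), which satisfies every atom and bond constraint.
(C) has a methylthio ether (-SCH3) but the sulfur has H0 (bonded to two carbons), not H1.
(D) has a hydroxyl group (-OH) but it is an -OH, not an -SH.
So the answer is (B).

B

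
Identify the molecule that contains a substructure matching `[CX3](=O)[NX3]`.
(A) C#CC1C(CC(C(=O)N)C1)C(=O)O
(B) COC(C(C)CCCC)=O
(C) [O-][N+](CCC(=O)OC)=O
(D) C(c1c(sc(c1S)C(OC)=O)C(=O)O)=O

[CX3](=O)[NX3] describes a carbonyl carbon bonded to a trivalent nitrogen (an amide).
(A) contains a primary amide (-C(=O)NH2), which satisfies every atom and bond constraint.
(B) has a methyl-ester group (-C(=O)OCH3) but the carbonyl is bonded to O, not to an NX3 nitrogen.
(C) has a methyl-ester group (-C(=O)OCH3) but the carbonyl is bonded to O, not to an NX3 nitrogen.
(D) has a methyl-ester group (-C(=O)OCH3) but the carbonyl is bonded to O, not to an NX3 nitrogen.
So the answer is (A).

A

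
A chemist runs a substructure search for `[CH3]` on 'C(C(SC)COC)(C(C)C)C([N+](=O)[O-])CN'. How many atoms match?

The query [CH3] means: aliphatic carbon with exactly three hydrogens.
Check the 16 heavy atoms by environment: 2× C (H2) → no; 4× C (H1) → no; 2× O (H0) → no; 4× C (H3) → match; 1× S (H0) → no; 1× N (H2) → no; 1× N (charge +1, H0) → no; 1× O (charge -1, H0) → no.
That gives 4 matching atoms.

4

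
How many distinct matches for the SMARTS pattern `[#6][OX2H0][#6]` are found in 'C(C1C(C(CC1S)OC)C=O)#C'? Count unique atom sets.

1

[#6][OX2H0][#6] is the SMARTS for an ether: an aliphatic oxygen bridging two carbons with no H on the oxygen.
Exactly one fragment in the molecule meets all constraints, giving 1 match.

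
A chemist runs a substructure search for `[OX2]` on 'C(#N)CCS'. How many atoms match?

0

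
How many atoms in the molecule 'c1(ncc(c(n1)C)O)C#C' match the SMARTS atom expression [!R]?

Check the 10 heavy atoms by environment: 2× n (aromatic, in 6-ring) → no; 4× c (aromatic, in 6-ring) → no; 3× C (acyclic) → match; 1× O (acyclic) → match.
Summing the matching environments: 3 + 1 = 4 matching atoms.

4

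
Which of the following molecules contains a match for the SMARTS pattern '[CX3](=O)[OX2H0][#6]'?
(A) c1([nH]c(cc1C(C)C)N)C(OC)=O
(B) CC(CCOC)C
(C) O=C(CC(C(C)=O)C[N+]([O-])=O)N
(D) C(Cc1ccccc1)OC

[CX3](=O)[OX2H0][#6] describes a carbonyl carbon bonded to an oxygen that is itself bonded to carbon (no H on that O) (an ester).
(A) contains a methyl-ester group (-C(=O)OCH3), which satisfies every atom and bond constraint.
(B) has a methoxy ether (-OCH3) but the ether oxygen is not adjacent to a C=O carbon.
(C) has a primary amide (-C(=O)NH2) but the carbonyl is bonded to N, not to an O-C linkage.
(D) has a methoxy ether (-OCH3) but the ether oxygen is not adjacent to a C=O carbon.
So the answer is (A).

A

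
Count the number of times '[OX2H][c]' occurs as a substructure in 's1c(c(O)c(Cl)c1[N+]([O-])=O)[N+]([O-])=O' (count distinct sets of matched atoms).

1

[OX2H][c] is the SMARTS for a phenol: a hydroxyl oxygen attached to an aromatic carbon.
Exactly one fragment in the molecule meets all constraints, giving 1 match.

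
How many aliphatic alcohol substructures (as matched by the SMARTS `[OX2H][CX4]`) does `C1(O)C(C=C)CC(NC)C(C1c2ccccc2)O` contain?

2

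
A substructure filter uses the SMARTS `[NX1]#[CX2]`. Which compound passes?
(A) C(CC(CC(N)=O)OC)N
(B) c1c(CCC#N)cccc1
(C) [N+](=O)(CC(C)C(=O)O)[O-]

B

[NX1]#[CX2] describes a nitrogen triple-bonded to a two-connected carbon (a nitrile).
(A) has a primary amide (-C(=O)NH2) but the nitrogen is NX3, not NX1.
(B) contains a nitrile (-C#N), which satisfies every atom and bond constraint.
(C) has a nitro group (-[N+](=O)[O-]) but there is no C#N triple bond.
So the answer is (B).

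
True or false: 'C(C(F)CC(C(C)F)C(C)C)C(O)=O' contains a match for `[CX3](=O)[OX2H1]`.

The pattern [CX3](=O)[OX2H1] describes an sp2 carbon double-bonded to O and single-bonded to an -OH oxygen — a carboxylic acid.
The molecule carries a carboxylic acid group (-C(=O)OH), whose atoms satisfy every constraint of the query, so the pattern matches.

True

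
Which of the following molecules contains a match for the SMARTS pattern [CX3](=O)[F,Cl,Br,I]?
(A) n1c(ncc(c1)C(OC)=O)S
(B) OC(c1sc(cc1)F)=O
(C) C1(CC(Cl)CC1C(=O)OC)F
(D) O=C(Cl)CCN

D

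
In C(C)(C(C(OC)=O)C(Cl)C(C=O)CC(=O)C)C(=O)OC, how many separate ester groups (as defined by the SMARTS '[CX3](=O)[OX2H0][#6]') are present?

2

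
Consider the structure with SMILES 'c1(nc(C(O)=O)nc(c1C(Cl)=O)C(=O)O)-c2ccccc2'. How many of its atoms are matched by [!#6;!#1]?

8

The query [!#6;!#1] means: not carbon and not hydrogen — any heteroatom.
Check the 21 heavy atoms by environment: 2× n (aromatic) → match; 10× c (aromatic) → no; 3× C → no; 5× O → match; 1× Cl → match.
Summing the matching environments: 2 + 5 + 1 = 8 matching atoms.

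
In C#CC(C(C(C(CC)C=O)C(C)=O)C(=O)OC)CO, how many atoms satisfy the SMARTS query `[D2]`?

Check the 19 heavy atoms by environment: 4× C (D1) → no; 4× C (D2) → match; 6× C (D3) → no; 4× O (D1) → no; 1× O (D2) → match.
Summing the matching environments: 4 + 1 = 5 matching atoms.

5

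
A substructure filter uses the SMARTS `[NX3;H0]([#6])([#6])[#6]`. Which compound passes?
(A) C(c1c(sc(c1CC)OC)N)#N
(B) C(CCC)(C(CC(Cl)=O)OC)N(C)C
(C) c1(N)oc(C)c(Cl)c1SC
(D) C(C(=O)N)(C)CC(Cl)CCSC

[NX3;H0]([#6])([#6])[#6] describes a trivalent nitrogen with no H, bonded to three carbons (a tertiary amine).
(A) has a primary amino group (-NH2) but the nitrogen has H2, not H0 with three carbons.
(B) contains a dimethylamino group (-N(CH3)2), which satisfies every atom and bond constraint.
(C) has a primary amino group (-NH2) but the nitrogen has H2, not H0 with three carbons.
(D) has a primary amide (-C(=O)NH2) but the amide nitrogen has H2 and only one carbon neighbour.
So the answer is (B).

B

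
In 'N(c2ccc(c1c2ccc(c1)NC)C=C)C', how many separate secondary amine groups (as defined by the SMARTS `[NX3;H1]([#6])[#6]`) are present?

2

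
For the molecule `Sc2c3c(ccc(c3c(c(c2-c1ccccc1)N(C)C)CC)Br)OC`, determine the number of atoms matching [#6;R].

16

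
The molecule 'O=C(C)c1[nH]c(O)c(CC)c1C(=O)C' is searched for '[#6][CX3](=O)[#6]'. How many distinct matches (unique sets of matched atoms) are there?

[#6][CX3](=O)[#6] is the SMARTS for a ketone: a carbonyl carbon (no H) flanked by two carbons.
The molecule carries 2 separate instances of an acetyl/ketone group (-C(=O)CH3) meeting every constraint; each maps to a distinct set of atoms, giving 2 matches.

2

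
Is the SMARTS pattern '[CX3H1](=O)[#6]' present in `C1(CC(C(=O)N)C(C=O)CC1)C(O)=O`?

Yes

The pattern [CX3H1](=O)[#6] describes an sp2 carbon with one H, double-bonded to O and single-bonded to carbon — an aldehyde.
The molecule carries an aldehyde (-CHO), whose atoms satisfy every constraint of the query, so the pattern matches.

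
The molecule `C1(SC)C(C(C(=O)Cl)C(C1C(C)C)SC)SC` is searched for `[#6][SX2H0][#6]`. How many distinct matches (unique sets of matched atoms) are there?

3

[#6][SX2H0][#6] is the SMARTS for a thioether: an aliphatic sulfur bridging two carbons with no H on the sulfur.
The molecule carries 3 separate instances of a methylthio ether (-SCH3) meeting every constraint; each maps to a distinct set of atoms, giving 3 matches.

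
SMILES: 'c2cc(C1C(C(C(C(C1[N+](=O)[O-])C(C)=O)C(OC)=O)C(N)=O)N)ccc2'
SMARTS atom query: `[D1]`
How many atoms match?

Check the 26 heavy atoms by environment: 9× C (D3) → no; 4× O (D1) → match; 2× C (D1) → match; 2× N (D1) → match; 1× c (aromatic, D3) → no; 5× c (aromatic, D2) → no; 1× O (D2) → no; 1× N (charge +1, D3) → no; 1× O (charge -1, D1) → match.
Summing the matching environments: 4 + 2 + 2 + 1 = 9 matching atoms.

9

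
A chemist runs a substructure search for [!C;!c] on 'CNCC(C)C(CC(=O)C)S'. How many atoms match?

3

The query [!C;!c] means: neither aliphatic nor aromatic carbon — same as [!#6].
Check the 11 heavy atoms by environment: 8× C → no; 1× O → match; 1× N → match; 1× S → match.
Summing the matching environments: 1 + 1 + 1 = 3 matching atoms.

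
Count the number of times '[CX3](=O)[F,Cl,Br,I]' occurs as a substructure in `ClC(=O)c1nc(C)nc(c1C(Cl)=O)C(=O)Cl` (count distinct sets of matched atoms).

3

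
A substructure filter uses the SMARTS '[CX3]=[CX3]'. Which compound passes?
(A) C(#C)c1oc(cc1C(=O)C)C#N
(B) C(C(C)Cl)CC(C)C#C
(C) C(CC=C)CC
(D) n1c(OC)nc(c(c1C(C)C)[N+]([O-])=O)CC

[CX3]=[CX3] describes a non-aromatic C=C double bond between two sp2 carbons (an alkene).
(A) has an ethynyl group (-C#CH) but the C-C bond is a triple bond, not a double bond.
(B) has an ethynyl group (-C#CH) but the C-C bond is a triple bond, not a double bond.
(C) contains a vinyl group (-CH=CH2), which satisfies every atom and bond constraint.
(D) has an ethyl group (-CH2CH3) but its C-C bond is a single bond between CX4 carbons, not CX3=CX3.
So the answer is (C).

C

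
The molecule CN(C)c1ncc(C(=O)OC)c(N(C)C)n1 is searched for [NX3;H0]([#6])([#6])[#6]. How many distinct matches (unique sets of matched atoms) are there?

2

[NX3;H0]([#6])([#6])[#6] is the SMARTS for a tertiary amine: a trivalent nitrogen with no H, bonded to three carbons.
The molecule carries 2 separate instances of a dimethylamino group (-N(CH3)2) meeting every constraint; each maps to a distinct set of atoms, giving 2 matches.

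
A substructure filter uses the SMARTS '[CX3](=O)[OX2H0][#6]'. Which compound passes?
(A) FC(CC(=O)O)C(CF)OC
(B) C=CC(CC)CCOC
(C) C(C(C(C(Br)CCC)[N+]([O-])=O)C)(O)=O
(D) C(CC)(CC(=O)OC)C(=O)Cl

D

[CX3](=O)[OX2H0][#6] describes a carbonyl carbon bonded to an oxygen that is itself bonded to carbon (no H on that O) (an ester).
(A) has a methoxy ether (-OCH3) but the ether oxygen is not adjacent to a C=O carbon.
(B) has a methoxy ether (-OCH3) but the ether oxygen is not adjacent to a C=O carbon.
(C) has a carboxylic acid group (-C(=O)OH) but the singly-bonded O carries H (OX2H1, not H0).
(D) contains a methyl-ester group (-C(=O)OCH3), which satisfies every atom and bond constraint.
So the answer is (D).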